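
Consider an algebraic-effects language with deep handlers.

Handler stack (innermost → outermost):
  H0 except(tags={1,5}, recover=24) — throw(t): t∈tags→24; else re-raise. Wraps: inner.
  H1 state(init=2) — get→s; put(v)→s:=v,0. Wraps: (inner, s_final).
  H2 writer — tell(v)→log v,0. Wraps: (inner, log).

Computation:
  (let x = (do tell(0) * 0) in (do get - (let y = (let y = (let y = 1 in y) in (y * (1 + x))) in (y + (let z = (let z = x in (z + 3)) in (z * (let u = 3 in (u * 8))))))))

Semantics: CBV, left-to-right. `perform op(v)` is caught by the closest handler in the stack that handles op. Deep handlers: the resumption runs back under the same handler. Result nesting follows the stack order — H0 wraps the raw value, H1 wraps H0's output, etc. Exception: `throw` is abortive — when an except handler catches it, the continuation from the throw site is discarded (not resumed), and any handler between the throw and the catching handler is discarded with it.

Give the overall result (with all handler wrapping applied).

Answer: ((-71, 2), (0))

Step-by-step:
tell(0) @ H2 ⇒ log+=0
get @ H1 ⇒ 2
H0 returns -71
H1 returns (-71, 2)
H2 returns ((-71, 2), (0))
= ((-71, 2), (0))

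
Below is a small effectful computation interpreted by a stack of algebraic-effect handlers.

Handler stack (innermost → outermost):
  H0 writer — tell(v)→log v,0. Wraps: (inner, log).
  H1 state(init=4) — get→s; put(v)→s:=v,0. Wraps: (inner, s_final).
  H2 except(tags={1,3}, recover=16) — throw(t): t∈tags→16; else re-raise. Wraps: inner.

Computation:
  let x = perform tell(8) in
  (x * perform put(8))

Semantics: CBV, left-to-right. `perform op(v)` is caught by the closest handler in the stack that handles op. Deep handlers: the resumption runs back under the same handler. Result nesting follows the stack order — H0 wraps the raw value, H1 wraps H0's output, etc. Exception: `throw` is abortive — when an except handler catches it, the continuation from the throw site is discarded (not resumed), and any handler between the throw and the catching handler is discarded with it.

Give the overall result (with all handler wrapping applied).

Working:
tell(8) @ H0 ⇒ log+=8
put(8) @ H1 ⇒ s:=8
H0 returns (0, (8))
H1 returns ((0, (8)), 8)
H2 returns ((0, (8)), 8)
= ((0, (8)), 8)

Answer: ((0, (8)), 8)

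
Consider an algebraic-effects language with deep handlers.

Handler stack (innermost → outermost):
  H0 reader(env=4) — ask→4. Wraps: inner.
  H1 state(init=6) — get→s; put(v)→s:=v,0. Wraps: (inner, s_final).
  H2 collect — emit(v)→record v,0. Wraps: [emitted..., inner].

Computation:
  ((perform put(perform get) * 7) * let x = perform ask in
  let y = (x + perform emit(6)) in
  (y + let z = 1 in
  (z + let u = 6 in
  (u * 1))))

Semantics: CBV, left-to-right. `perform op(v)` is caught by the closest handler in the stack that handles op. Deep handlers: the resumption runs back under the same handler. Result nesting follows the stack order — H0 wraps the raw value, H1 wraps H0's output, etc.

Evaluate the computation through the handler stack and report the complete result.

Step-by-step:
get @ H1 ⇒ 6
put(6) @ H1 ⇒ s:=6
ask @ H0 ⇒ 4
emit(6) @ H2 ⇒ out+=6
H0 returns 0
H1 returns (0, 6)
H2 returns [6, (0, 6)]
= [6, (0, 6)]

Answer: [6, (0, 6)]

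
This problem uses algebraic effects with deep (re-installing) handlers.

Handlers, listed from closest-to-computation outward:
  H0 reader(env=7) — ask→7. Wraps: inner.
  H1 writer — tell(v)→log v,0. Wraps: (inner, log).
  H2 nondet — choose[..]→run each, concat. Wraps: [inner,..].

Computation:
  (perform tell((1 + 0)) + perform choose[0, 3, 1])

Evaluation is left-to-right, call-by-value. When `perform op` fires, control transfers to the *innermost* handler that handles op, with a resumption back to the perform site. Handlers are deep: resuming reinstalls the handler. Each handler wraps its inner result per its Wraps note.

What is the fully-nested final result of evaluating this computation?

Step-by-step:
tell(1) @ H1 ⇒ log+=1
choose[0, 3, 1] @ H2
  branch[0] choose=0:
    H0 returns 0
    H1 returns (0, (1))
    H2 returns [(0, (1))]
  branch[1] choose=3:
    H0 returns 3
    H1 returns (3, (1))
    H2 returns [(3, (1))]
  branch[2] choose=1:
    H0 returns 1
    H1 returns (1, (1))
    H2 returns [(1, (1))]
= [(0, (1)), (3, (1)), (1, (1))]

Answer: [(0, (1)), (3, (1)), (1, (1))]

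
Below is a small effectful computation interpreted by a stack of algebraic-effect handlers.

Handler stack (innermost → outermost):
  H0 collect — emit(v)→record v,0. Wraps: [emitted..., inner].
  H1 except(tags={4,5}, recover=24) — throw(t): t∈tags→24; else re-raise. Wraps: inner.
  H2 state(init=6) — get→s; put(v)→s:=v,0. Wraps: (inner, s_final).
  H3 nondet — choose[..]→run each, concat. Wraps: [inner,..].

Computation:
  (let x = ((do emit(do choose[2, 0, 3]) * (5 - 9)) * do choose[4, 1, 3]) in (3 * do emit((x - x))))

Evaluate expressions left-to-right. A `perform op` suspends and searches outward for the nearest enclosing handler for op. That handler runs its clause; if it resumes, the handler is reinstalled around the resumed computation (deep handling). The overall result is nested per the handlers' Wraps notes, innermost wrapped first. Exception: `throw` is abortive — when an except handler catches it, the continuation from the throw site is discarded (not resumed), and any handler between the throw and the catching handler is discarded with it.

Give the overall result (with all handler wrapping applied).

Answer: [([2, 0, 0], 6), ([2, 0, 0], 6), ([2, 0, 0], 6), ([0, 0, 0], 6), ([0, 0, 0], 6), ([0, 0, 0], 6), ([3, 0, 0], 6), ([3, 0, 0], 6), ([3, 0, 0], 6)]

Evaluation trace:
choose[2, 0, 3] @ H3
  branch[0] choose=2:
    emit(2) @ H0 ⇒ out+=2
    choose[4, 1, 3] @ H3
      branch[0] choose=4:
        emit(0) @ H0 ⇒ out+=0
        H0 returns [2, 0, 0]
        H1 returns [2, 0, 0]
        H2 returns ([2, 0, 0], 6)
        H3 returns [([2, 0, 0], 6)]
      branch[1] choose=1:
        emit(0) @ H0 ⇒ out+=0
        H0 returns [2, 0, 0]
        H1 returns [2, 0, 0]
        H2 returns ([2, 0, 0], 6)
        H3 returns [([2, 0, 0], 6)]
      branch[2] choose=3:
        emit(0) @ H0 ⇒ out+=0
        H0 returns [2, 0, 0]
        H1 returns [2, 0, 0]
        H2 returns ([2, 0, 0], 6)
        H3 returns [([2, 0, 0], 6)]
  branch[1] choose=0:
    emit(0) @ H0 ⇒ out+=0
    choose[4, 1, 3] @ H3
      branch[0] choose=4:
        emit(0) @ H0 ⇒ out+=0
        H0 returns [0, 0, 0]
        H1 returns [0, 0, 0]
        H2 returns ([0, 0, 0], 6)
        H3 returns [([0, 0, 0], 6)]
      branch[1] choose=1:
        emit(0) @ H0 ⇒ out+=0
        H0 returns [0, 0, 0]
        H1 returns [0, 0, 0]
        H2 returns ([0, 0, 0], 6)
        H3 returns [([0, 0, 0], 6)]
      branch[2] choose=3:
        emit(0) @ H0 ⇒ out+=0
        H0 returns [0, 0, 0]
        H1 returns [0, 0, 0]
        H2 returns ([0, 0, 0], 6)
        H3 returns [([0, 0, 0], 6)]
  branch[2] choose=3:
    emit(3) @ H0 ⇒ out+=3
    choose[4, 1, 3] @ H3
      branch[0] choose=4:
        emit(0) @ H0 ⇒ out+=0
        H0 returns [3, 0, 0]
        H1 returns [3, 0, 0]
        H2 returns ([3, 0, 0], 6)
        H3 returns [([3, 0, 0], 6)]
      branch[1] choose=1:
        emit(0) @ H0 ⇒ out+=0
        H0 returns [3, 0, 0]
        H1 returns [3, 0, 0]
        H2 returns ([3, 0, 0], 6)
        H3 returns [([3, 0, 0], 6)]
      branch[2] choose=3:
        emit(0) @ H0 ⇒ out+=0
        H0 returns [3, 0, 0]
        H1 returns [3, 0, 0]
        H2 returns ([3, 0, 0], 6)
        H3 returns [([3, 0, 0], 6)]
= [([2, 0, 0], 6), ([2, 0, 0], 6), ([2, 0, 0], 6), ([0, 0, 0], 6), ([0, 0, 0], 6), ([0, 0, 0], 6), ([3, 0, 0], 6), ([3, 0, 0], 6), ([3, 0, 0], 6)]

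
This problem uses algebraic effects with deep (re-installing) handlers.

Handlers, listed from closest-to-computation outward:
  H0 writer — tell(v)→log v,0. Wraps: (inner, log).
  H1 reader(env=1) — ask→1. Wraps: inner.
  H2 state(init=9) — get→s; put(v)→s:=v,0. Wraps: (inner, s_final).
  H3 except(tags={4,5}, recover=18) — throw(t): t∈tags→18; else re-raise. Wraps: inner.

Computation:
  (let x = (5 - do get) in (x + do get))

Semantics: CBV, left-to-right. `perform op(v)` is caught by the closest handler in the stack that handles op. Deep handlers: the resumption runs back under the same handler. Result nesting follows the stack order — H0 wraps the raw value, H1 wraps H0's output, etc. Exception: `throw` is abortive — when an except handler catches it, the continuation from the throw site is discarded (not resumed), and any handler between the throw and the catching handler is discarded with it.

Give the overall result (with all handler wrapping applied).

Evaluation trace:
get @ H2 ⇒ 9
get @ H2 ⇒ 9
H0 returns (5, ())
H1 returns (5, ())
H2 returns ((5, ()), 9)
H3 returns ((5, ()), 9)
= ((5, ()), 9)

Answer: ((5, ()), 9)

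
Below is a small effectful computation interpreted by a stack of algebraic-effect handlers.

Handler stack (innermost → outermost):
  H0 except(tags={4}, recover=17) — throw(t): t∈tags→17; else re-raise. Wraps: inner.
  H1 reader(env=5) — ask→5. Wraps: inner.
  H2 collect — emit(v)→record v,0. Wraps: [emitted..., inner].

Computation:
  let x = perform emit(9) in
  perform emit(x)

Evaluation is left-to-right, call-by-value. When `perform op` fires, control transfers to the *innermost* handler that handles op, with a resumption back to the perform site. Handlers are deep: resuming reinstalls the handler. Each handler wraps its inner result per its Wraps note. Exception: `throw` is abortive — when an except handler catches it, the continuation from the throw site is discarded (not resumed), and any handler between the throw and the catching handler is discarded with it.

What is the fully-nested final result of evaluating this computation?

Step-by-step:
emit(9) @ H2 ⇒ out+=9
emit(0) @ H2 ⇒ out+=0
H0 returns 0
H1 returns 0
H2 returns [9, 0, 0]
= [9, 0, 0]

Answer: [9, 0, 0]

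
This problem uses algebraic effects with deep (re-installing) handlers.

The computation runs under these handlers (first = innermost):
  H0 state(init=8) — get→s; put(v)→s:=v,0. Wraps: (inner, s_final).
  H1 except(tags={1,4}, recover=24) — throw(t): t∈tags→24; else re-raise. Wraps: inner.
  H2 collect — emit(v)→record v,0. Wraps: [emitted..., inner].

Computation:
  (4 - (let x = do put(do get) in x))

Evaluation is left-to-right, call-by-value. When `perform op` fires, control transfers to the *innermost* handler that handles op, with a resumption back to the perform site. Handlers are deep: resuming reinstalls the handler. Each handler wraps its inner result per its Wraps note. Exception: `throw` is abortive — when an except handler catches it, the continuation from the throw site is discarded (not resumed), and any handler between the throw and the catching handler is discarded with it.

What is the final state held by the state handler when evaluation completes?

Step-by-step:
get @ H0 ⇒ 8
put(8) @ H0 ⇒ s:=8
H0 returns (4, 8)
H1 returns (4, 8)
H2 returns [(4, 8)]
= [(4, 8)]

Answer: 8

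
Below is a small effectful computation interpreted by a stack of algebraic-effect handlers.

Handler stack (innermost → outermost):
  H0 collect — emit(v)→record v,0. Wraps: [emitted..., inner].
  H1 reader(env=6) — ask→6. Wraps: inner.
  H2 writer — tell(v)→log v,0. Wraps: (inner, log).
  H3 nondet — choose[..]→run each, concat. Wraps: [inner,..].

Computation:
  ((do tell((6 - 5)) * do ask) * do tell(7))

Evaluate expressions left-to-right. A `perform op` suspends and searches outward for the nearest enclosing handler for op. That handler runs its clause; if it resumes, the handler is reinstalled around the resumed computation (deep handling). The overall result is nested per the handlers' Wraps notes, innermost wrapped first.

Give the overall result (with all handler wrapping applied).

Evaluation trace:
tell(1) @ H2 ⇒ log+=1
ask @ H1 ⇒ 6
tell(7) @ H2 ⇒ log+=7
H0 returns [0]
H1 returns [0]
H2 returns ([0], (1, 7))
H3 returns [([0], (1, 7))]
= [([0], (1, 7))]

Answer: [([0], (1, 7))]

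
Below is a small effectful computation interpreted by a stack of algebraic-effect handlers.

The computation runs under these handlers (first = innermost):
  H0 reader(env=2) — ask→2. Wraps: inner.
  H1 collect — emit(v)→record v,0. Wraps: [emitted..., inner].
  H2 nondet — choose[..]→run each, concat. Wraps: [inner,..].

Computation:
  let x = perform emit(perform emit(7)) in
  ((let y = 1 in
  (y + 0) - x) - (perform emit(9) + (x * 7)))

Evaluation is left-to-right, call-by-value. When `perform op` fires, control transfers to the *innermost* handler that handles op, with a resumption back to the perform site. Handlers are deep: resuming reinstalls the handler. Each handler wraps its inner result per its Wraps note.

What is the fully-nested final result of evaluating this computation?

Answer: [[7, 0, 9, 1]]

Working:
emit(7) @ H1 ⇒ out+=7
emit(0) @ H1 ⇒ out+=0
emit(9) @ H1 ⇒ out+=9
H0 returns 1
H1 returns [7, 0, 9, 1]
H2 returns [[7, 0, 9, 1]]
= [[7, 0, 9, 1]]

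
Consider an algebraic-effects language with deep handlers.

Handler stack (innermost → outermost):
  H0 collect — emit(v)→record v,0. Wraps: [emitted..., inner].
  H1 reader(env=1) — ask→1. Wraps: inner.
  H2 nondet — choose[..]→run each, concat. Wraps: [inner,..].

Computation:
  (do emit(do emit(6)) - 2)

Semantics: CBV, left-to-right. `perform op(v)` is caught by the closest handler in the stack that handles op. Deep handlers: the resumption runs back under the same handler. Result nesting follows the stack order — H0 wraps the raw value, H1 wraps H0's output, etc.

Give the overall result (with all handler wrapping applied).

Answer: [[6, 0, -2]]

Evaluation trace:
emit(6) @ H0 ⇒ out+=6
emit(0) @ H0 ⇒ out+=0
H0 returns [6, 0, -2]
H1 returns [6, 0, -2]
H2 returns [[6, 0, -2]]
= [[6, 0, -2]]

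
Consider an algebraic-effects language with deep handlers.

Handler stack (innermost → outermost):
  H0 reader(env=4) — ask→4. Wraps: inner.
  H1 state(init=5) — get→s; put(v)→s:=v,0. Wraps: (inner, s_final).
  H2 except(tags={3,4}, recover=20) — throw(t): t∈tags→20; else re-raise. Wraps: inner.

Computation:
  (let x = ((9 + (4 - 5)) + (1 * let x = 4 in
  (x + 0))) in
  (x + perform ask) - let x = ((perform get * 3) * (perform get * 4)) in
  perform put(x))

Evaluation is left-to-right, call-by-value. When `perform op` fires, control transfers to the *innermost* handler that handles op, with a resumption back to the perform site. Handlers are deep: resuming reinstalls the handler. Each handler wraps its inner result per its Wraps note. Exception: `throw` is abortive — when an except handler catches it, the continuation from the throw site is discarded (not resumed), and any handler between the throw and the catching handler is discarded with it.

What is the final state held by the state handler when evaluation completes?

Answer: 300

Step-by-step:
ask @ H0 ⇒ 4
get @ H1 ⇒ 5
get @ H1 ⇒ 5
put(300) @ H1 ⇒ s:=300
H0 returns 16
H1 returns (16, 300)
H2 returns (16, 300)
= (16, 300)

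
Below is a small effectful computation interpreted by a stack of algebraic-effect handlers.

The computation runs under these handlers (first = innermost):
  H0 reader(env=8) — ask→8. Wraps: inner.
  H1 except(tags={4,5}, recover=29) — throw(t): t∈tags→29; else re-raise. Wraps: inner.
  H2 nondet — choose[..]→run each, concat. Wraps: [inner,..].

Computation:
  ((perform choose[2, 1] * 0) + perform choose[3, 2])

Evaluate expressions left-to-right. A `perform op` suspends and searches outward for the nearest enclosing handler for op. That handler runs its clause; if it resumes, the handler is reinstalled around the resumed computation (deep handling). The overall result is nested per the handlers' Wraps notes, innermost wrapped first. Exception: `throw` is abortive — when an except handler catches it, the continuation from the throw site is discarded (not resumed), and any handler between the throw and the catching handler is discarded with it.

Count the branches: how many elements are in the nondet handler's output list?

Answer: 4

Step-by-step:
choose[2, 1] @ H2
  branch[0] choose=2:
    choose[3, 2] @ H2
      branch[0] choose=3:
        H0 returns 3
        H1 returns 3
        H2 returns [3]
      branch[1] choose=2:
        H0 returns 2
        H1 returns 2
        H2 returns [2]
  branch[1] choose=1:
    choose[3, 2] @ H2
      branch[0] choose=3:
        H0 returns 3
        H1 returns 3
        H2 returns [3]
      branch[1] choose=2:
        H0 returns 2
        H1 returns 2
        H2 returns [2]
= [3, 2, 3, 2]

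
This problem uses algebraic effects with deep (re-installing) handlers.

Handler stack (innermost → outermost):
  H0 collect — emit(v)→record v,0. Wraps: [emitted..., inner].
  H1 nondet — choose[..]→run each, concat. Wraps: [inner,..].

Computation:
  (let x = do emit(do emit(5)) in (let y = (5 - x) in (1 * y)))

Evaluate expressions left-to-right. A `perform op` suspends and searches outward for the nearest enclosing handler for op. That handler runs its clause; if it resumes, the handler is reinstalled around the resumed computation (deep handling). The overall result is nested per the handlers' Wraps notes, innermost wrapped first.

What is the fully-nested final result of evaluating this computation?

Evaluation trace:
emit(5) @ H0 ⇒ out+=5
emit(0) @ H0 ⇒ out+=0
H0 returns [5, 0, 5]
H1 returns [[5, 0, 5]]
= [[5, 0, 5]]

Answer: [[5, 0, 5]]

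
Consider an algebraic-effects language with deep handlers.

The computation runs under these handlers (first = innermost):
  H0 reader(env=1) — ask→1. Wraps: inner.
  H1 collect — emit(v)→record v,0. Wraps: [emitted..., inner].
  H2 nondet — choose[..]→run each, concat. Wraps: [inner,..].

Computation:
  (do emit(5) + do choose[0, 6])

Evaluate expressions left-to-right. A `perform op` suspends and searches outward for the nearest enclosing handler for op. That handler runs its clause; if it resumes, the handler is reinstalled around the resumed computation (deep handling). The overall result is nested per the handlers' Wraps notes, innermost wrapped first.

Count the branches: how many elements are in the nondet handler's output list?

Evaluation trace:
emit(5) @ H1 ⇒ out+=5
choose[0, 6] @ H2
  branch[0] choose=0:
    H0 returns 0
    H1 returns [5, 0]
    H2 returns [[5, 0]]
  branch[1] choose=6:
    H0 returns 6
    H1 returns [5, 6]
    H2 returns [[5, 6]]
= [[5, 0], [5, 6]]

Answer: 2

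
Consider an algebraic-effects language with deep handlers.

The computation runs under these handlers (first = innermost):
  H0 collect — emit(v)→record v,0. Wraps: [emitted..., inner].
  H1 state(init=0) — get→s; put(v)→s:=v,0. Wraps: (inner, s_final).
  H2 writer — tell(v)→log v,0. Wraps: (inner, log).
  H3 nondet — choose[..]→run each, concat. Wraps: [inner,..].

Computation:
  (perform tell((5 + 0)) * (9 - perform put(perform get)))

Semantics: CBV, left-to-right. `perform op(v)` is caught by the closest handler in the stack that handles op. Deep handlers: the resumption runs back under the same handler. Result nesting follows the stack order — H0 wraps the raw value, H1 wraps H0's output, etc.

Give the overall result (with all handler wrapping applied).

Working:
tell(5) @ H2 ⇒ log+=5
get @ H1 ⇒ 0
put(0) @ H1 ⇒ s:=0
H0 returns [0]
H1 returns ([0], 0)
H2 returns (([0], 0), (5))
H3 returns [(([0], 0), (5))]
= [(([0], 0), (5))]

Answer: [(([0], 0), (5))]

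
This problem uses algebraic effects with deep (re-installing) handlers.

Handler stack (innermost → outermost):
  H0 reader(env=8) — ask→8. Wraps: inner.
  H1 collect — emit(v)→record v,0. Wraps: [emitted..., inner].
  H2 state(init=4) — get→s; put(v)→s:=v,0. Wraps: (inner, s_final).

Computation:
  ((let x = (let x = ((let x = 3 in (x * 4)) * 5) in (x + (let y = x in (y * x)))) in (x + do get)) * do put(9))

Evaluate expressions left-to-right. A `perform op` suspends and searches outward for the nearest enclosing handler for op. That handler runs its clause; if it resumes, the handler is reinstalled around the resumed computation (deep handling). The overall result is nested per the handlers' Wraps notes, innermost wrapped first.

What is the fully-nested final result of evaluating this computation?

Working:
get @ H2 ⇒ 4
put(9) @ H2 ⇒ s:=9
H0 returns 0
H1 returns [0]
H2 returns ([0], 9)
= ([0], 9)

Answer: ([0], 9)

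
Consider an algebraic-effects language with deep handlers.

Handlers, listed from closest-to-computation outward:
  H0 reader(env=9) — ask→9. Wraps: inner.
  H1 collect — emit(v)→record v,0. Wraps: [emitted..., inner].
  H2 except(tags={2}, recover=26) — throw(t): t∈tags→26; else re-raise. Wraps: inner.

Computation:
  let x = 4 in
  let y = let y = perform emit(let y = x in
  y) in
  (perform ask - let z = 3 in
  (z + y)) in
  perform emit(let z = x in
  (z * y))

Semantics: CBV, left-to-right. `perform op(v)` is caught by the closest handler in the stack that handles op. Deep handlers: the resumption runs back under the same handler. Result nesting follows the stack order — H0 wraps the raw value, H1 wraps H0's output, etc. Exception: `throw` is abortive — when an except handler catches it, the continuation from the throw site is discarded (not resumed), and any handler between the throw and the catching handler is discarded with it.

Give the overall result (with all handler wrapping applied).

Answer: [4, 24, 0]

Working:
emit(4) @ H1 ⇒ out+=4
ask @ H0 ⇒ 9
emit(24) @ H1 ⇒ out+=24
H0 returns 0
H1 returns [4, 24, 0]
H2 returns [4, 24, 0]
= [4, 24, 0]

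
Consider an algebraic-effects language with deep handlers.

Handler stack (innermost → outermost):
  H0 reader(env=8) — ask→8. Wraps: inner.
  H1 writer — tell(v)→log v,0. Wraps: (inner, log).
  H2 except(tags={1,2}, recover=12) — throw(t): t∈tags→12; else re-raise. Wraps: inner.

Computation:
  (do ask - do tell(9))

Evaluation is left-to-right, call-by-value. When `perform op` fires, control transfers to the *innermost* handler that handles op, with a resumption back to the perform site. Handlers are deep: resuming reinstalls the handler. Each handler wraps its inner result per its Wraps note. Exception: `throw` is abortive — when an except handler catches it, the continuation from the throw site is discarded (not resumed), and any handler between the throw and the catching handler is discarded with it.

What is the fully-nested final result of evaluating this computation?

Answer: (8, (9))

Evaluation trace:
ask @ H0 ⇒ 8
tell(9) @ H1 ⇒ log+=9
H0 returns 8
H1 returns (8, (9))
H2 returns (8, (9))
= (8, (9))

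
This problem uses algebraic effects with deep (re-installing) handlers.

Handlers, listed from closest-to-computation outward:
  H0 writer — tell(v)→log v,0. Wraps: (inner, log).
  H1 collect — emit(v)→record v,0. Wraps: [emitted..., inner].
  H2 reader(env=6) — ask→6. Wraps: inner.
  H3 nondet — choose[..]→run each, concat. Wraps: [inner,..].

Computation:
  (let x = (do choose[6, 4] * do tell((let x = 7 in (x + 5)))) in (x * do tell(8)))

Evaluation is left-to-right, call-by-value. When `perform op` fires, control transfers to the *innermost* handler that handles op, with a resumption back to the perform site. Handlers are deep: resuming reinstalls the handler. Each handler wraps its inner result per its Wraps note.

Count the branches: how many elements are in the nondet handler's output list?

Evaluation trace:
choose[6, 4] @ H3
  branch[0] choose=6:
    tell(12) @ H0 ⇒ log+=12
    tell(8) @ H0 ⇒ log+=8
    H0 returns (0, (12, 8))
    H1 returns [(0, (12, 8))]
    H2 returns [(0, (12, 8))]
    H3 returns [[(0, (12, 8))]]
  branch[1] choose=4:
    tell(12) @ H0 ⇒ log+=12
    tell(8) @ H0 ⇒ log+=8
    H0 returns (0, (12, 8))
    H1 returns [(0, (12, 8))]
    H2 returns [(0, (12, 8))]
    H3 returns [[(0, (12, 8))]]
= [[(0, (12, 8))], [(0, (12, 8))]]

Answer: 2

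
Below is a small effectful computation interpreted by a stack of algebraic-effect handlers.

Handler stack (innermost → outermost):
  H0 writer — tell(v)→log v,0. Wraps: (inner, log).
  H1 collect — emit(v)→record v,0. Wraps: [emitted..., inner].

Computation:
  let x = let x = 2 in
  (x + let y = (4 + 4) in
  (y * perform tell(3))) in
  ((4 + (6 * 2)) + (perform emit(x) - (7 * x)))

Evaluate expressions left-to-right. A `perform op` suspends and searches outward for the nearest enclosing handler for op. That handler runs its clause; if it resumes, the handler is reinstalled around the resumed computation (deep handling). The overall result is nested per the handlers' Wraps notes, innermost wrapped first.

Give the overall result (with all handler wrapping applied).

Working:
tell(3) @ H0 ⇒ log+=3
emit(2) @ H1 ⇒ out+=2
H0 returns (2, (3))
H1 returns [2, (2, (3))]
= [2, (2, (3))]

Answer: [2, (2, (3))]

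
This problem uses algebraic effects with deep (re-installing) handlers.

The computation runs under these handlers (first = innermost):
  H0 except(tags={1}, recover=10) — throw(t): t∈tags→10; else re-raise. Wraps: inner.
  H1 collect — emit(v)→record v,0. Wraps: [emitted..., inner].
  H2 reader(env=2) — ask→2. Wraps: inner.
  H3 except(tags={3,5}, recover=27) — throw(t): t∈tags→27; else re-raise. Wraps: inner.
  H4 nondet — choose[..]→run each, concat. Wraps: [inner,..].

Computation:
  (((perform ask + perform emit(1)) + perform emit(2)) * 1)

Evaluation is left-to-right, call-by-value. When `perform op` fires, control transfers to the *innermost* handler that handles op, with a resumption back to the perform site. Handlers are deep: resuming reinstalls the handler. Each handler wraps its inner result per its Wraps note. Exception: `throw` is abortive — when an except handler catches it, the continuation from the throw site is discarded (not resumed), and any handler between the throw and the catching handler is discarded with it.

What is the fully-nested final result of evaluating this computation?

Step-by-step:
ask @ H2 ⇒ 2
emit(1) @ H1 ⇒ out+=1
emit(2) @ H1 ⇒ out+=2
H0 returns 2
H1 returns [1, 2, 2]
H2 returns [1, 2, 2]
H3 returns [1, 2, 2]
H4 returns [[1, 2, 2]]
= [[1, 2, 2]]

Answer: [[1, 2, 2]]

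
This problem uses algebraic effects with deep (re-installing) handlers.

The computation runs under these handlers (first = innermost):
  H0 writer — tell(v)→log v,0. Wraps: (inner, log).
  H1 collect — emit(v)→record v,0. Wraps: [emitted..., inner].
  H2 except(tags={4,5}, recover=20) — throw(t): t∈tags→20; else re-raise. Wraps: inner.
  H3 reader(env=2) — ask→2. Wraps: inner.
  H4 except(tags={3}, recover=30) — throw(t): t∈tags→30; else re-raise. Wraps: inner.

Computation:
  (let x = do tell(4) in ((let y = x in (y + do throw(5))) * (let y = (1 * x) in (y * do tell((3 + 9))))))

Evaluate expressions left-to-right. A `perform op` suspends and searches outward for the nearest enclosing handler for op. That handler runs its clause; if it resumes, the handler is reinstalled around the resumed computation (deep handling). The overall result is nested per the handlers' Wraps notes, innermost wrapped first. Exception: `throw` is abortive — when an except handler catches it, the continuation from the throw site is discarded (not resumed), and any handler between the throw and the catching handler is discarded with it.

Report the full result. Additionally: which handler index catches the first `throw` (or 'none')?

Evaluation trace:
tell(4) @ H0 ⇒ log+=4
throw(5) @ H2 caught ⇒ 20
H3 returns 20
H4 returns 20
= 20

Answer: 20 ; first throw caught by: H2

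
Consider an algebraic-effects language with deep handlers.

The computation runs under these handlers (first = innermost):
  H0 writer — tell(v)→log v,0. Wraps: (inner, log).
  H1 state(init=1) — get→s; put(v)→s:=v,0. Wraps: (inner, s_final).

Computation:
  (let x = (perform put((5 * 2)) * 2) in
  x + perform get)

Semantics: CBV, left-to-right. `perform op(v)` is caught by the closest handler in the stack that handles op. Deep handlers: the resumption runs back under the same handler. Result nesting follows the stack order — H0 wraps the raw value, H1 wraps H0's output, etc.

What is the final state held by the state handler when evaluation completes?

Evaluation trace:
put(10) @ H1 ⇒ s:=10
get @ H1 ⇒ 10
H0 returns (10, ())
H1 returns ((10, ()), 10)
= ((10, ()), 10)

Answer: 10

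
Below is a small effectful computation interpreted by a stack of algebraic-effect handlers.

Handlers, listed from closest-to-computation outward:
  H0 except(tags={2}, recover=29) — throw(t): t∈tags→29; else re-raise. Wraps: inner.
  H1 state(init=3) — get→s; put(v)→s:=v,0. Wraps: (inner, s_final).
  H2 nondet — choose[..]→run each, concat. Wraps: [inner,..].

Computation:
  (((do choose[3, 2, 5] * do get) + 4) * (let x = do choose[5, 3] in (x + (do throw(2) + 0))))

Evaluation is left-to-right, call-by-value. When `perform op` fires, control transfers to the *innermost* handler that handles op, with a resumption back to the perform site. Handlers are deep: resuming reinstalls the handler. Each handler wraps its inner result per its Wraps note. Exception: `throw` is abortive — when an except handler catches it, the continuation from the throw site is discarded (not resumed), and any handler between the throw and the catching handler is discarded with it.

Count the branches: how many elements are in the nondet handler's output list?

Answer: 6

Step-by-step:
choose[3, 2, 5] @ H2
  branch[0] choose=3:
    get @ H1 ⇒ 3
    choose[5, 3] @ H2
      branch[0] choose=5:
        throw(2) @ H0 caught ⇒ 29
        H1 returns (29, 3)
        H2 returns [(29, 3)]
      branch[1] choose=3:
        throw(2) @ H0 caught ⇒ 29
        H1 returns (29, 3)
        H2 returns [(29, 3)]
  branch[1] choose=2:
    get @ H1 ⇒ 3
    choose[5, 3] @ H2
      branch[0] choose=5:
        throw(2) @ H0 caught ⇒ 29
        H1 returns (29, 3)
        H2 returns [(29, 3)]
      branch[1] choose=3:
        throw(2) @ H0 caught ⇒ 29
        H1 returns (29, 3)
        H2 returns [(29, 3)]
  branch[2] choose=5:
    get @ H1 ⇒ 3
    choose[5, 3] @ H2
      branch[0] choose=5:
        throw(2) @ H0 caught ⇒ 29
        H1 returns (29, 3)
        H2 returns [(29, 3)]
      branch[1] choose=3:
        throw(2) @ H0 caught ⇒ 29
        H1 returns (29, 3)
        H2 returns [(29, 3)]
= [(29, 3), (29, 3), (29, 3), (29, 3), (29, 3), (29, 3)]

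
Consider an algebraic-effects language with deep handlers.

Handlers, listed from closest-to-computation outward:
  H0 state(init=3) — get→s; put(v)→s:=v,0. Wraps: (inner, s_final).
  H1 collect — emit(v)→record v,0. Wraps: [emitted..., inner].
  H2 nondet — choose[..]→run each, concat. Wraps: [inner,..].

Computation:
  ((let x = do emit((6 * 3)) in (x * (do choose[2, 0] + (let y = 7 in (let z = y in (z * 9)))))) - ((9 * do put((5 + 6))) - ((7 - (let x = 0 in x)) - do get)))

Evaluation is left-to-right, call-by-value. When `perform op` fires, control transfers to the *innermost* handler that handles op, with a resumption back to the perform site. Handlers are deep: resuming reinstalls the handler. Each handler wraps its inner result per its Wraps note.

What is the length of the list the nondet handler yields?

Answer: 2

Evaluation trace:
emit(18) @ H1 ⇒ out+=18
choose[2, 0] @ H2
  branch[0] choose=2:
    put(11) @ H0 ⇒ s:=11
    get @ H0 ⇒ 11
    H0 returns (-4, 11)
    H1 returns [18, (-4, 11)]
    H2 returns [[18, (-4, 11)]]
  branch[1] choose=0:
    put(11) @ H0 ⇒ s:=11
    get @ H0 ⇒ 11
    H0 returns (-4, 11)
    H1 returns [18, (-4, 11)]
    H2 returns [[18, (-4, 11)]]
= [[18, (-4, 11)], [18, (-4, 11)]]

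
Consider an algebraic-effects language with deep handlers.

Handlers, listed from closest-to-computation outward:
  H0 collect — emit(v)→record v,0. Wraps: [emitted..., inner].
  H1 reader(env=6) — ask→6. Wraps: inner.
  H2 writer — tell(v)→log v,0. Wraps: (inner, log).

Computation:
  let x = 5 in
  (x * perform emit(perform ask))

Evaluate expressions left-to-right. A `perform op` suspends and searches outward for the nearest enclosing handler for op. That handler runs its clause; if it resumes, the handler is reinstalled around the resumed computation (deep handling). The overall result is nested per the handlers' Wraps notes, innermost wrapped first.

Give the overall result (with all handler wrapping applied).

Answer: ([6, 0], ())

Step-by-step:
ask @ H1 ⇒ 6
emit(6) @ H0 ⇒ out+=6
H0 returns [6, 0]
H1 returns [6, 0]
H2 returns ([6, 0], ())
= ([6, 0], ())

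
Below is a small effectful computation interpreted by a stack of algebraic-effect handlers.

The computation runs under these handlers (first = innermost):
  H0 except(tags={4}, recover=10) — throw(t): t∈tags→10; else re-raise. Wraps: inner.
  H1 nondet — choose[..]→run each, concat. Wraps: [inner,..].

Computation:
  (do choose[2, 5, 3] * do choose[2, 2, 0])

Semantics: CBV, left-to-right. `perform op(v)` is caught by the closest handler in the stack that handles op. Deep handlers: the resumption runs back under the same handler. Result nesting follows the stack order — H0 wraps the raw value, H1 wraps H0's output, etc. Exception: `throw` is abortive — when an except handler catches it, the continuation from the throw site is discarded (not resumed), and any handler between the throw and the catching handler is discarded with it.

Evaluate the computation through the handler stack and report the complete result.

Working:
choose[2, 5, 3] @ H1
  branch[0] choose=2:
    choose[2, 2, 0] @ H1
      branch[0] choose=2:
        H0 returns 4
        H1 returns [4]
      branch[1] choose=2:
        H0 returns 4
        H1 returns [4]
      branch[2] choose=0:
        H0 returns 0
        H1 returns [0]
  branch[1] choose=5:
    choose[2, 2, 0] @ H1
      branch[0] choose=2:
        H0 returns 10
        H1 returns [10]
      branch[1] choose=2:
        H0 returns 10
        H1 returns [10]
      branch[2] choose=0:
        H0 returns 0
        H1 returns [0]
  branch[2] choose=3:
    choose[2, 2, 0] @ H1
      branch[0] choose=2:
        H0 returns 6
        H1 returns [6]
      branch[1] choose=2:
        H0 returns 6
        H1 returns [6]
      branch[2] choose=0:
        H0 returns 0
        H1 returns [0]
= [4, 4, 0, 10, 10, 0, 6, 6, 0]

Answer: [4, 4, 0, 10, 10, 0, 6, 6, 0]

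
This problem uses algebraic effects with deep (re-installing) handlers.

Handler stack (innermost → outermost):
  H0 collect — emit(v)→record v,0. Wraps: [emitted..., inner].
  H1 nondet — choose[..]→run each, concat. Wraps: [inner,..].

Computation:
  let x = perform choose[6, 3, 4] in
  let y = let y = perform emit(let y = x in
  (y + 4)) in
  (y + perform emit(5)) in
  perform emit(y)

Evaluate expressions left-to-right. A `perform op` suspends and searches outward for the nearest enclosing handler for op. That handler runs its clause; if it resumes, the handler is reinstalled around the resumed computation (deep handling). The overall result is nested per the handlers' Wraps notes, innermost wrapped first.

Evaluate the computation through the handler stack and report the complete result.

Working:
choose[6, 3, 4] @ H1
  branch[0] choose=6:
    emit(10) @ H0 ⇒ out+=10
    emit(5) @ H0 ⇒ out+=5
    emit(0) @ H0 ⇒ out+=0
    H0 returns [10, 5, 0, 0]
    H1 returns [[10, 5, 0, 0]]
  branch[1] choose=3:
    emit(7) @ H0 ⇒ out+=7
    emit(5) @ H0 ⇒ out+=5
    emit(0) @ H0 ⇒ out+=0
    H0 returns [7, 5, 0, 0]
    H1 returns [[7, 5, 0, 0]]
  branch[2] choose=4:
    emit(8) @ H0 ⇒ out+=8
    emit(5) @ H0 ⇒ out+=5
    emit(0) @ H0 ⇒ out+=0
    H0 returns [8, 5, 0, 0]
    H1 returns [[8, 5, 0, 0]]
= [[10, 5, 0, 0], [7, 5, 0, 0], [8, 5, 0, 0]]

Answer: [[10, 5, 0, 0], [7, 5, 0, 0], [8, 5, 0, 0]]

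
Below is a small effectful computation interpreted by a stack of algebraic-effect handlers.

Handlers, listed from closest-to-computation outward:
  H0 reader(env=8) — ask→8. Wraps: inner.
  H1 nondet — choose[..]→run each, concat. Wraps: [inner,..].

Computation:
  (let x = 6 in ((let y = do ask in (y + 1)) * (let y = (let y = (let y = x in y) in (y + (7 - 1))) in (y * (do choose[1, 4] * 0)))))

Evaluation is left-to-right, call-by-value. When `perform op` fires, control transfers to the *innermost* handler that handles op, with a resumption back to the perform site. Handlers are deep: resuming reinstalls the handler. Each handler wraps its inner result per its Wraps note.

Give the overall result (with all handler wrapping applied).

Answer: [0, 0]

Step-by-step:
ask @ H0 ⇒ 8
choose[1, 4] @ H1
  branch[0] choose=1:
    H0 returns 0
    H1 returns [0]
  branch[1] choose=4:
    H0 returns 0
    H1 returns [0]
= [0, 0]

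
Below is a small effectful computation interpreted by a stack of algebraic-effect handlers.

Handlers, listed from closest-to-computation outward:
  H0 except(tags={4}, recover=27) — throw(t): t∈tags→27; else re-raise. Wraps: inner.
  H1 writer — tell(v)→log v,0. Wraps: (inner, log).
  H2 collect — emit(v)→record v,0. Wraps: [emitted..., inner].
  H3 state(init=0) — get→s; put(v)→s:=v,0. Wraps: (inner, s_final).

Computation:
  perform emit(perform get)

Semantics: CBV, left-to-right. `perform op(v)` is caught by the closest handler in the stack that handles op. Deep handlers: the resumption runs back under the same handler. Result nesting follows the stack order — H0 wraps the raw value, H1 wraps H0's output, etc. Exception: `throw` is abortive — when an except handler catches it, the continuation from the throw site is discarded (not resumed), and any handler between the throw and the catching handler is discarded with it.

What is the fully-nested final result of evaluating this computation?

Step-by-step:
get @ H3 ⇒ 0
emit(0) @ H2 ⇒ out+=0
H0 returns 0
H1 returns (0, ())
H2 returns [0, (0, ())]
H3 returns ([0, (0, ())], 0)
= ([0, (0, ())], 0)

Answer: ([0, (0, ())], 0)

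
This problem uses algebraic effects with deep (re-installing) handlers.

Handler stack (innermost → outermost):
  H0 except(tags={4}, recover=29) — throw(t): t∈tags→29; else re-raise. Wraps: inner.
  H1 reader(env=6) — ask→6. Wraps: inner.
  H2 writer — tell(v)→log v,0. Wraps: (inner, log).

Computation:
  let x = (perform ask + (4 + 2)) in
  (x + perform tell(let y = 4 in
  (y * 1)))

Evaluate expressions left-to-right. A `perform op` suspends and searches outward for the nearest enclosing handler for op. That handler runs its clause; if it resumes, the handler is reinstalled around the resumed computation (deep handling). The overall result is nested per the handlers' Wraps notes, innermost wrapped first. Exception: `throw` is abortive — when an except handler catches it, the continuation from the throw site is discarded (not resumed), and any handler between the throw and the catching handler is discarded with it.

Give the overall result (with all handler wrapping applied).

Evaluation trace:
ask @ H1 ⇒ 6
tell(4) @ H2 ⇒ log+=4
H0 returns 12
H1 returns 12
H2 returns (12, (4))
= (12, (4))

Answer: (12, (4))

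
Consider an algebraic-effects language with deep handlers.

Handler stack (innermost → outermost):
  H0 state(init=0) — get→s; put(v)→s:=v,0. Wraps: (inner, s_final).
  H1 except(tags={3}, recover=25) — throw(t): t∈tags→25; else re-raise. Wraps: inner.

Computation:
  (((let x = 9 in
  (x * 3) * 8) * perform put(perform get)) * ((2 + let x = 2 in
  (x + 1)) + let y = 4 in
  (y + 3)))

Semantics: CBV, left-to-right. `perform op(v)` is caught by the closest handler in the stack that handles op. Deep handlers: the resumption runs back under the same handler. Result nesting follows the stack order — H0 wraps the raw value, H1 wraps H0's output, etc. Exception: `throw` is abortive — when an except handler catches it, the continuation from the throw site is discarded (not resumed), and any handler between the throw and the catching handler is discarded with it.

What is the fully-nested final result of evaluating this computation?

Working:
get @ H0 ⇒ 0
put(0) @ H0 ⇒ s:=0
H0 returns (0, 0)
H1 returns (0, 0)
= (0, 0)

Answer: (0, 0)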